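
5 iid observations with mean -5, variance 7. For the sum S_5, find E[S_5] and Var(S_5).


E[S_n] = n*mu = 5*-5 = -25
Var(S_n) = n*sigma^2 = 5*7 = 35

E[S_5]=-25, Var(S_5)=35


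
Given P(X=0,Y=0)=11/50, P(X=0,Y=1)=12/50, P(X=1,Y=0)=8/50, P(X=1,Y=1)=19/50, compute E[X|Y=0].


P(Y=0) = 19/50
E[X|Y=0] = (0*11 + 1*8)/19 = 8/19

8/19


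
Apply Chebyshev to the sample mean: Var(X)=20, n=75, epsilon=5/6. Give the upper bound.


Var(Xbar) = Var(X)/n = 20/75
Chebyshev: P(|Xbar-mu| >= 5/6) <= Var(Xbar)/(5/6)^2 = (4/15)/(25/36) = 48/125

48/125


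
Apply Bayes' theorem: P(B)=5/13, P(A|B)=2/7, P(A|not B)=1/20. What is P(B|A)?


P(A) = P(A|B)P(B) + P(A|B')P(B') = 2/7*5/13 + 1/20*8/13 = 64/455
P(B|A) = P(A|B)P(B)/P(A) = (10/91)/(64/455) = 25/32

25/32


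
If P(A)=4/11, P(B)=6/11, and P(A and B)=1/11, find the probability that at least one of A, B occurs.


P(A∪B) = P(A) + P(B) - P(A∩B)
= 4/11 + 6/11 - 1/11 = 9/11

9/11


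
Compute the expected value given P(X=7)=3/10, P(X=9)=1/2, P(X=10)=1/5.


E[X] = sum(x * P(x))
= 7*3/10 + 9*1/2 + 10*1/5
= 43/5

43/5


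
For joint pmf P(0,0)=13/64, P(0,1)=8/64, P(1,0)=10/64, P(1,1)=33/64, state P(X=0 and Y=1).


Read from table: P(X=0, Y=1) = 8/64 = 1/8

1/8


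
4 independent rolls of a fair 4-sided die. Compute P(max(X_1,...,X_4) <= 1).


P(max <= 1) = P(all X_i <= 1) = (P(X_1 <= 1))^4
= (1/4)^4 = 1/256

1/256


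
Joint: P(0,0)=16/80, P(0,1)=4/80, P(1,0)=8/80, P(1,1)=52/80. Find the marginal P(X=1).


P(X=1) = P(1,0)+P(1,1) = 8/80 + 52/80 = 60/80 = 3/4

3/4


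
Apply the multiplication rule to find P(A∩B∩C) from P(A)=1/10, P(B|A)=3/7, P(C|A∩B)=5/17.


P(A∩B∩C) = P(A) * P(B|A) * P(C|A∩B)
= 1/10 * 3/7 * 5/17
= 3/70 * 5/17 = 3/238

3/238


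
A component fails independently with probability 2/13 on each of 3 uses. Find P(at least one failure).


P(at least one) = 1 - P(none)
P(none) = (1 - 2/13)^3 = (11/13)^3 = 1331/2197
P(at least one) = 1 - 1331/2197 = 866/2197

866/2197


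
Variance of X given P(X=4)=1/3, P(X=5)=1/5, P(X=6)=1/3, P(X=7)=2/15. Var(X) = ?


E[X] = 79/15, E[X^2] = 433/15
Var(X) = E[X^2] - (E[X])^2 = 433/15 - (79/15)^2 = 254/225

254/225


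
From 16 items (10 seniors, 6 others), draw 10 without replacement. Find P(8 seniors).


P(X=8) = C(10,8)*C(6,2) / C(16,10)
= 45*15 / 8008
= 675/8008

675/8008


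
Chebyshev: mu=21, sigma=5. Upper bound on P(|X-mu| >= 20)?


k = 20/5 = 4
Chebyshev: P(|X-mu| >= k*sigma) <= 1/k^2 = 1/4^2 = 1/16

1/16


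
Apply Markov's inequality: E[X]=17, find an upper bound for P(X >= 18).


Markov: P(X >= a) <= E[X]/a
P(X >= 18) <= 17/18

17/18


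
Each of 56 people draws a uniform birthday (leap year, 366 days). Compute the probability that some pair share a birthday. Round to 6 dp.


P(all different) = prod((366-i)/366 for i=0..55) = 0.011818
P(at least one match) = 1 - 0.011818 = 0.988182

0.988182


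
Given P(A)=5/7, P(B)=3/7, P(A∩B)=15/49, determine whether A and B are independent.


P(A)*P(B) = 5/7*3/7 = 15/49
P(A∩B) = 15/49, which equals P(A)P(B), so independent

Yes, A and B are independent


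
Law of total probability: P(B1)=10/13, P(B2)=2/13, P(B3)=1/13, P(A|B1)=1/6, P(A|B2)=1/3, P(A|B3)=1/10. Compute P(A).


P(A) = P(A|B1)P(B1) + P(A|B2)P(B2) + P(A|B3)P(B3)
= 1/6*10/13 + 1/3*2/13 + 1/10*1/13
= 5/39 + 2/39 + 1/130 = 73/390

73/390


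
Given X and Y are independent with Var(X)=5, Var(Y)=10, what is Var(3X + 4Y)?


Independence => Cov(X,Y)=0
Var(3X + 4Y) = 3^2*Var(X) + 4^2*Var(Y)
= 9*5 + 16*10 = 205

205


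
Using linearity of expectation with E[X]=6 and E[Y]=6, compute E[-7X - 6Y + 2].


E[-7X - 6Y + 2] = -7*E[X] - 6*E[Y] + 2
= (-7)*(6) + (-6)*(6) + (2)
= -42 - 36 + 2 = -76

-76


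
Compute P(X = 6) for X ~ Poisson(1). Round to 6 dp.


P(X=6) = e^(-1) * 1^6 / 6!
≈ 0.3678794412 * 1 / 720
≈ 0.000511

0.000511


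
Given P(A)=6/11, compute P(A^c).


P(A') = 1 - P(A) = 1 - 6/11 = 5/11

5/11


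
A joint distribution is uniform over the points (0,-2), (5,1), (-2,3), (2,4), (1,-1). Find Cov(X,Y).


E[X]=6/5, E[Y]=1, E[XY]=6/5
Cov(X,Y) = E[XY] - E[X]E[Y] = 6/5 - 6/5*1 = 0

0


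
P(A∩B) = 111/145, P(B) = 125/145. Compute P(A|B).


P(A|B) = P(A∩B)/P(B) = (111/145)/(125/145) = 111/125

111/125


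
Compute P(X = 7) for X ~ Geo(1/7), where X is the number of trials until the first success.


P(X=7) = (1-p)^6 * p = (6/7)^6 * 1/7
= 46656/117649 * 1/7 = 46656/823543

46656/823543


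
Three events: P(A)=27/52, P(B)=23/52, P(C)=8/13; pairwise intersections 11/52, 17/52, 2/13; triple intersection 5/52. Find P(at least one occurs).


P(A∪B∪C) = P(A)+P(B)+P(C) - P(AB)-P(AC)-P(BC) + P(ABC)
= 27/52+23/52+8/13 - 11/52-17/52-2/13 + 5/52
= 51/52

51/52


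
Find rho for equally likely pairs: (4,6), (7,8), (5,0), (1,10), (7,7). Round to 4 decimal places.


Cov(X,Y) = -1.9600, Var(X) = 4.9600, Var(Y) = 11.3600
rho = Cov/(sqrt(VarX)*sqrt(VarY)) = -0.2611

-0.2611


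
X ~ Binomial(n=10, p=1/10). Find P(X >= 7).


P(X>=7) = P(X=7) + P(X=8) + P(X=9) + P(X=10)
= 2187/250000000 + 729/2000000000 + 9/1000000000 + 1/10000000000
= 5701/625000000

5701/625000000


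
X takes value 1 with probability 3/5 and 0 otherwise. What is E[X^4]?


For Bernoulli: X in {0,1}
E[X^4] = 0^4*(1-3/5) + 1^4*3/5 = 3/5

3/5


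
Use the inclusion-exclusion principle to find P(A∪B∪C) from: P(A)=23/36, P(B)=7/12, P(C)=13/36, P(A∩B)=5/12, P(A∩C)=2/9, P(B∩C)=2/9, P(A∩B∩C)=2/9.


P(A∪B∪C) = P(A)+P(B)+P(C) - P(AB)-P(AC)-P(BC) + P(ABC)
= 23/36+7/12+13/36 - 5/12-2/9-2/9 + 2/9
= 17/18

17/18


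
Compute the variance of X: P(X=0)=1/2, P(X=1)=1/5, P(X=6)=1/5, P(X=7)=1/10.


E[X] = 21/10, E[X^2] = 123/10
Var(X) = E[X^2] - (E[X])^2 = 123/10 - (21/10)^2 = 789/100

789/100


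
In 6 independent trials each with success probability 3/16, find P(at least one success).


P(at least one) = 1 - P(none)
P(none) = (1 - 3/16)^6 = (13/16)^6 = 4826809/16777216
P(at least one) = 1 - 4826809/16777216 = 11950407/16777216

11950407/16777216


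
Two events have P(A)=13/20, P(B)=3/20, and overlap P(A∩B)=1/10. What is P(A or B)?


P(A∪B) = P(A) + P(B) - P(A∩B)
= 13/20 + 3/20 - 1/10 = 7/10

7/10


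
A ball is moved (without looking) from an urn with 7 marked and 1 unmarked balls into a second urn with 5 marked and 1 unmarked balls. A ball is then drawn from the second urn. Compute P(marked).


P(transfer marked) = 7/8; P(transfer unmarked) = 1/8
If marked transferred: Urn II has 6 marked of 7, so P(marked|marked moved) = 6/7
If unmarked transferred: Urn II has 5 marked of 7, so P(marked|unmarked moved) = 5/7
By total probability: P(marked) = 7/8*6/7 + 1/8*5/7 = 47/56

47/56


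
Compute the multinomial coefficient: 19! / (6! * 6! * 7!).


19! = 121645100408832000
Denominator: 6!=720 * 6!=720 * 7!=5040
Coefficient = 121645100408832000 / 2612736000 = 46558512

46558512


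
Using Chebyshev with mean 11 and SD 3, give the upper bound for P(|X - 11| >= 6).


k = 6/3 = 2
Chebyshev: P(|X-mu| >= k*sigma) <= 1/k^2 = 1/2^2 = 1/4

1/4


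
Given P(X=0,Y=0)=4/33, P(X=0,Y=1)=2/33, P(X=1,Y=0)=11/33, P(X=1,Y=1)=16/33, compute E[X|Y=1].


P(Y=1) = 18/33
E[X|Y=1] = (0*2 + 1*16)/18 = 16/18 = 8/9

8/9


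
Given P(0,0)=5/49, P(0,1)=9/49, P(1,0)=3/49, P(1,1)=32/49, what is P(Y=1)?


P(Y=1) = P(0,1)+P(1,1) = 9/49 + 32/49 = 41/49

41/49


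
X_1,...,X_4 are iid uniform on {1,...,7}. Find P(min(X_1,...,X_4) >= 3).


P(min >= 3) = P(all X_i >= 3) = (P(X_1 >= 3))^4
= (5/7)^4 = 625/2401

625/2401


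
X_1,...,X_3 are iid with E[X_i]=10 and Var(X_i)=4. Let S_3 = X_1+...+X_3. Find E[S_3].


E[S_n] = n*E[X_1] = 3*10 = 30

30


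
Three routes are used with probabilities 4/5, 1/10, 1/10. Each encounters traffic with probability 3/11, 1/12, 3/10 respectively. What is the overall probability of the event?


P(A) = P(A|B1)P(B1) + P(A|B2)P(B2) + P(A|B3)P(B3)
= 3/11*4/5 + 1/12*1/10 + 3/10*1/10
= 12/55 + 1/120 + 3/100 = 1693/6600

1693/6600


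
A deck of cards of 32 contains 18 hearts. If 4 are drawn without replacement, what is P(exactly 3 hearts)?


P(X=3) = C(18,3)*C(14,1) / C(32,4)
= 816*14 / 35960
= 11424/35960 = 1428/4495

1428/4495


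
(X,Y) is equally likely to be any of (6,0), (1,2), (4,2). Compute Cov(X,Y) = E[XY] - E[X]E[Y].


E[X]=11/3, E[Y]=4/3, E[XY]=10/3
Cov(X,Y) = E[XY] - E[X]E[Y] = 10/3 - 11/3*4/3 = -14/9

-14/9


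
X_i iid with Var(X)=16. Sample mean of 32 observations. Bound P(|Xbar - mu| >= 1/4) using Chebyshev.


Var(Xbar) = Var(X)/n = 16/32
Chebyshev: P(|Xbar-mu| >= 1/4) <= Var(Xbar)/(1/4)^2 = (1/2)/(1/16) = 8
Bound exceeds 1, so trivial bound: 1

1


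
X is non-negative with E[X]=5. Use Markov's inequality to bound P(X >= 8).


Markov: P(X >= a) <= E[X]/a
P(X >= 8) <= 5/8

5/8


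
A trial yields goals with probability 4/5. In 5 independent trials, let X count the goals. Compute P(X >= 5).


P(X>=5) = P(X=5)
= 1024/3125
= 1024/3125

1024/3125


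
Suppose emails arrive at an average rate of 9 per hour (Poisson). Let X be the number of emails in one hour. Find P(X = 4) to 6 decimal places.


P(X=4) = e^(-9) * 9^4 / 4!
≈ 0.0001234098041 * 6561 / 24
≈ 0.033737

0.033737


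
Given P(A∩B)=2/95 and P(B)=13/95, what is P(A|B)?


P(A|B) = P(A∩B)/P(B) = (4/190)/(26/190) = 4/26 = 2/13

2/13


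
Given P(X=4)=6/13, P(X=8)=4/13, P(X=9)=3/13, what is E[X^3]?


E[X^3] = sum(g(x)*P(x))
= 64*6/13 + 512*4/13 + 729*3/13
= 4619/13

4619/13


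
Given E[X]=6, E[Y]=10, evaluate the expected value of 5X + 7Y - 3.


E[5X + 7Y - 3] = 5*E[X] + 7*E[Y] - 3
= (5)*(6) + (7)*(10) + (-3)
= 30 + 70 - 3 = 97

97


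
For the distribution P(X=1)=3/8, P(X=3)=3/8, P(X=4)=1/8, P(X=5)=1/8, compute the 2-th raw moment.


E[X^2] = sum(x^2 * P(x))
= 1*3/8 + 9*3/8 + 16*1/8 + 25*1/8
= 71/8

71/8


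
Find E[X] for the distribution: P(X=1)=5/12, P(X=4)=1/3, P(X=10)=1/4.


E[X] = sum(x * P(x))
= 1*5/12 + 4*1/3 + 10*1/4
= 17/4

17/4


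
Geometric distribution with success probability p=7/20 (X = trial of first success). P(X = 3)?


P(X=3) = (1-p)^2 * p = (13/20)^2 * 7/20
= 169/400 * 7/20 = 1183/8000

1183/8000


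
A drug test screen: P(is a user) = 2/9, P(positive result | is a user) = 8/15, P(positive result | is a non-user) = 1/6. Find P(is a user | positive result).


P(A) = P(A|B)P(B) + P(A|B')P(B') = 8/15*2/9 + 1/6*7/9 = 67/270
P(B|A) = P(A|B)P(B)/P(A) = (16/135)/(67/270) = 32/67

32/67


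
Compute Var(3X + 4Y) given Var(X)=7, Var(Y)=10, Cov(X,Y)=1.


Var(3X + 4Y) = 3^2*Var(X) + 4^2*Var(Y) + 2*3*4*Cov(X,Y)
= 9*7 + 16*10 + 24*1
= 63 + 160 + 24 = 247

247


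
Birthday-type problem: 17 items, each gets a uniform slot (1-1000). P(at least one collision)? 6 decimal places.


P(all different) = prod((1000-i)/1000 for i=0..16) = 0.872185
P(at least one match) = 1 - 0.872185 = 0.127815

0.127815


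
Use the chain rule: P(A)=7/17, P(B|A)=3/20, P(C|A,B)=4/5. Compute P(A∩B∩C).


P(A∩B∩C) = P(A) * P(B|A) * P(C|A∩B)
= 7/17 * 3/20 * 4/5
= 21/340 * 4/5 = 21/425

21/425


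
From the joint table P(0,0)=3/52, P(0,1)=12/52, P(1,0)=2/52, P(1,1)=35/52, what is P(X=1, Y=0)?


Read from table: P(X=1, Y=0) = 2/52 = 1/26

1/26


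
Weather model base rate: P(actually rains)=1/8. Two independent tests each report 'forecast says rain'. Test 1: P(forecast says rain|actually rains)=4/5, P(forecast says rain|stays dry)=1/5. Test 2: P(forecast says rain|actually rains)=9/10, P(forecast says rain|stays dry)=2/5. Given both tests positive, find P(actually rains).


After test 1: P(+) = 4/5*1/8 + 1/5*7/8 = 11/40
P(B|+) = (1/10)/(11/40) = 4/11
After test 2 (use post1 as new prior): P(+) = 9/10*4/11 + 2/5*7/11 = 32/55
P(B|+,+) = (18/55)/(32/55) = 9/16

9/16


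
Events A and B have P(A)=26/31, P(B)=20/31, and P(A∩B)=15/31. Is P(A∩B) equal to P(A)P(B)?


P(A)*P(B) = 26/31*20/31 = 520/961
P(A∩B) = 15/31 != 520/961, so not independent

No, A and B are not independent


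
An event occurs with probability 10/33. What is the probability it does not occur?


P(A') = 1 - P(A) = 1 - 10/33 = 23/33

23/33


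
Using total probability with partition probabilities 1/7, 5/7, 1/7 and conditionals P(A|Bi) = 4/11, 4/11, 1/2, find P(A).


P(A) = P(A|B1)P(B1) + P(A|B2)P(B2) + P(A|B3)P(B3)
= 4/11*1/7 + 4/11*5/7 + 1/2*1/7
= 4/77 + 20/77 + 1/14 = 59/154

59/154


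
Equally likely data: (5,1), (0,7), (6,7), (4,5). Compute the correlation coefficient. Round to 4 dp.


Cov(X,Y) = -2.0000, Var(X) = 5.1875, Var(Y) = 6.0000
rho = Cov/(sqrt(VarX)*sqrt(VarY)) = -0.3585

-0.3585


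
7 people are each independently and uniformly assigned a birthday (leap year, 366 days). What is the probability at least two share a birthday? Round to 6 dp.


P(all different) = prod((366-i)/366 for i=0..6) = 0.943914
P(at least one match) = 1 - 0.943914 = 0.056086

0.056086


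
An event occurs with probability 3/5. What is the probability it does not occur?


P(A') = 1 - P(A) = 1 - 3/5 = 2/5

2/5


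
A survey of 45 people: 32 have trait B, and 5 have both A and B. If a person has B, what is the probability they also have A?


P(A|B) = P(A∩B)/P(B) = (5/45)/(32/45) = 5/32

5/32


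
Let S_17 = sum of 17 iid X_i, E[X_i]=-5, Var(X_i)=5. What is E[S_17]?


E[S_n] = n*E[X_1] = 17*-5 = -85

-85


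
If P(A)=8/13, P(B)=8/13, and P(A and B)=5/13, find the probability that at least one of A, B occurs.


P(A∪B) = P(A) + P(B) - P(A∩B)
= 8/13 + 8/13 - 5/13 = 11/13

11/13


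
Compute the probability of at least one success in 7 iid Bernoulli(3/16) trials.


P(at least one) = 1 - P(none)
P(none) = (1 - 3/16)^7 = (13/16)^7 = 62748517/268435456
P(at least one) = 1 - 62748517/268435456 = 205686939/268435456

205686939/268435456


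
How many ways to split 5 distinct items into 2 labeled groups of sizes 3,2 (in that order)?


5! = 120
Denominator: 3!=6 * 2!=2
Coefficient = 120 / 12 = 10

10


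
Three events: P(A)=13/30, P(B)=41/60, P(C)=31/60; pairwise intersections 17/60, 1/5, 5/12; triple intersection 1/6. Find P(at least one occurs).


P(A∪B∪C) = P(A)+P(B)+P(C) - P(AB)-P(AC)-P(BC) + P(ABC)
= 13/30+41/60+31/60 - 17/60-1/5-5/12 + 1/6
= 9/10

9/10


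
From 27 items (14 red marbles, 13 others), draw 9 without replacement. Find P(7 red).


P(X=7) = C(14,7)*C(13,2) / C(27,9)
= 3432*78 / 4686825
= 267696/4686825 = 624/10925

624/10925


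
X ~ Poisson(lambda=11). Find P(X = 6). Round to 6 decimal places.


P(X=6) = e^(-11) * 11^6 / 6!
≈ 0.00001670170079 * 1771561 / 720
≈ 0.041095

0.041095


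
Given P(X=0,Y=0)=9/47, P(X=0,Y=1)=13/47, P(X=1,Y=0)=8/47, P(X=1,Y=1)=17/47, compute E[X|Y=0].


P(Y=0) = 17/47
E[X|Y=0] = (0*9 + 1*8)/17 = 8/17

8/17


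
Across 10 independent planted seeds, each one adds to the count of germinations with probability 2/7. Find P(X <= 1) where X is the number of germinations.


P(X<=1) = P(X=0) + P(X=1)
= 9765625/282475249 + 39062500/282475249
= 48828125/282475249

48828125/282475249


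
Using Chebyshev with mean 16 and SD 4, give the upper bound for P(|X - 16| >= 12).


k = 12/4 = 3
Chebyshev: P(|X-mu| >= k*sigma) <= 1/k^2 = 1/3^2 = 1/9

1/9


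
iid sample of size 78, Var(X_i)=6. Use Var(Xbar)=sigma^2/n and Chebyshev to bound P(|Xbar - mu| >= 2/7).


Var(Xbar) = Var(X)/n = 6/78
Chebyshev: P(|Xbar-mu| >= 2/7) <= Var(Xbar)/(2/7)^2 = (1/13)/(4/49) = 49/52

49/52


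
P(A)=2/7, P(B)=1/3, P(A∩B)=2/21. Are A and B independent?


P(A)*P(B) = 2/7*1/3 = 2/21
P(A∩B) = 2/21, which equals P(A)P(B), so independent

Yes, A and B are independent


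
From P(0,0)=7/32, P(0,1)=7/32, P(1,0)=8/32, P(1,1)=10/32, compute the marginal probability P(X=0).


P(X=0) = P(0,0)+P(0,1) = 7/32 + 7/32 = 14/32 = 7/16

7/16


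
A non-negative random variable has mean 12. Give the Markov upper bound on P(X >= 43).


Markov: P(X >= a) <= E[X]/a
P(X >= 43) <= 12/43

12/43


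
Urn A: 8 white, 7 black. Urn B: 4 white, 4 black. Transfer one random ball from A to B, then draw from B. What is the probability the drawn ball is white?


P(transfer white) = 8/15; P(transfer black) = 7/15
If white transferred: Urn II has 5 white of 9, so P(white|white moved) = 5/9
If black transferred: Urn II has 4 white of 9, so P(white|black moved) = 4/9
By total probability: P(white) = 8/15*5/9 + 7/15*4/9 = 68/135

68/135


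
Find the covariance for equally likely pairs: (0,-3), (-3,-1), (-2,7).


E[X]=-5/3, E[Y]=1, E[XY]=-11/3
Cov(X,Y) = E[XY] - E[X]E[Y] = -11/3 + 5/3*1 = -2

-2


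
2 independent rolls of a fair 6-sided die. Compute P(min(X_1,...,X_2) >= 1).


P(min >= 1) = P(all X_i >= 1) = (P(X_1 >= 1))^2
= (6/6)^2 = 1^2 = 1

1


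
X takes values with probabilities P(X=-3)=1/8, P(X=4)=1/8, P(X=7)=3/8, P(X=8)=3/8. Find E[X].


E[X] = sum(x * P(x))
= -3*1/8 + 4*1/8 + 7*3/8 + 8*3/8
= 23/4

23/4


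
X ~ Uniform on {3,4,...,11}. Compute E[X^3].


E[X^3] = (1/9) * sum(x^3 for x=3..11)
= 4347/9 = 483

483


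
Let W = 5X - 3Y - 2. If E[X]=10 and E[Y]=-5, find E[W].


E[5X - 3Y - 2] = 5*E[X] - 3*E[Y] - 2
= (5)*(10) + (-3)*(-5) + (-2)
= 50 + 15 - 2 = 63

63


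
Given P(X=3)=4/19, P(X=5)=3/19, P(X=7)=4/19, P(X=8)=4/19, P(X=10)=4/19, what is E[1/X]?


E[1/X] = sum(g(x)*P(x))
= 1/3*4/19 + 1/5*3/19 + 1/7*4/19 + 1/8*4/19 + 1/10*4/19
= 143/798

143/798


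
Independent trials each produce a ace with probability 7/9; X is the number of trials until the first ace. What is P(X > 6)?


P(X > 6) = P(first 6 trials all fail) = (1-p)^6 = (2/9)^6 = 64/531441

64/531441


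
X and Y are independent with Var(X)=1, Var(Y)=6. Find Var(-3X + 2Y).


Independence => Cov(X,Y)=0
Var(-3X + 2Y) = (-3)^2*Var(X) + 2^2*Var(Y)
= 9*1 + 4*6 = 33

33


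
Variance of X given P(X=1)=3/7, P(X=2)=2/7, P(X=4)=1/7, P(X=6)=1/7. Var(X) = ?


E[X] = 17/7, E[X^2] = 9
Var(X) = E[X^2] - (E[X])^2 = 9 - (17/7)^2 = 152/49

152/49


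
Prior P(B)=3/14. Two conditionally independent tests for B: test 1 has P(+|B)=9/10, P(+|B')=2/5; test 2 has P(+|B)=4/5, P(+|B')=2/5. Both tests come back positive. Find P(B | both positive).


After test 1: P(+) = 9/10*3/14 + 2/5*11/14 = 71/140
P(B|+) = (27/140)/(71/140) = 27/71
After test 2 (use post1 as new prior): P(+) = 4/5*27/71 + 2/5*44/71 = 196/355
P(B|+,+) = (108/355)/(196/355) = 27/49

27/49


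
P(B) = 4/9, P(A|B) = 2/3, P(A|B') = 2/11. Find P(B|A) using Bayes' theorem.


P(A) = P(A|B)P(B) + P(A|B')P(B') = 2/3*4/9 + 2/11*5/9 = 118/297
P(B|A) = P(A|B)P(B)/P(A) = (8/27)/(118/297) = 44/59

44/59


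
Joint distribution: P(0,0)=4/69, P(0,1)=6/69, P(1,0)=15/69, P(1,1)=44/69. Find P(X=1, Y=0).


Read from table: P(X=1, Y=0) = 15/69 = 5/23

5/23


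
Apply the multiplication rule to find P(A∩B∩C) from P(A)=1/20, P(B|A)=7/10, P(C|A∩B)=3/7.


P(A∩B∩C) = P(A) * P(B|A) * P(C|A∩B)
= 1/20 * 7/10 * 3/7
= 7/200 * 3/7 = 3/200

3/200


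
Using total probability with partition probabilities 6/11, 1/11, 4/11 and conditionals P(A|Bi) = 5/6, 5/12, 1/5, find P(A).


P(A) = P(A|B1)P(B1) + P(A|B2)P(B2) + P(A|B3)P(B3)
= 5/6*6/11 + 5/12*1/11 + 1/5*4/11
= 5/11 + 5/132 + 4/55 = 373/660

373/660


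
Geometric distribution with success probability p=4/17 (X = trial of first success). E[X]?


For geometric (trials until first success), E[X] = 1/p = 1/(4/17) = 17/4

17/4


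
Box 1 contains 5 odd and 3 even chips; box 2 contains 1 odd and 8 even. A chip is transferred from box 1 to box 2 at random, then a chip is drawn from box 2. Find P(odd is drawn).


P(transfer odd) = 5/8; P(transfer even) = 3/8
If odd transferred: Urn II has 2 odd of 10, so P(odd|odd moved) = 1/5
If even transferred: Urn II has 1 odd of 10, so P(odd|even moved) = 1/10
By total probability: P(odd) = 5/8*1/5 + 3/8*1/10 = 13/80

13/80


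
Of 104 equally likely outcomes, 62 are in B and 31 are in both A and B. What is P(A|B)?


P(A|B) = P(A∩B)/P(B) = (31/104)/(62/104) = 31/62 = 1/2

1/2


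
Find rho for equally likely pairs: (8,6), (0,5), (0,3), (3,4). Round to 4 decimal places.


Cov(X,Y) = 2.6250, Var(X) = 10.6875, Var(Y) = 1.2500
rho = Cov/(sqrt(VarX)*sqrt(VarY)) = 0.7182

0.7182


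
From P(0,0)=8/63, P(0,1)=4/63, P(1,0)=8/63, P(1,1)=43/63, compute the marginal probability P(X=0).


P(X=0) = P(0,0)+P(0,1) = 8/63 + 4/63 = 12/63 = 4/21

4/21


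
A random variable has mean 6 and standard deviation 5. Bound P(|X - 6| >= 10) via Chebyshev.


k = 10/5 = 2
Chebyshev: P(|X-mu| >= k*sigma) <= 1/k^2 = 1/2^2 = 1/4

1/4


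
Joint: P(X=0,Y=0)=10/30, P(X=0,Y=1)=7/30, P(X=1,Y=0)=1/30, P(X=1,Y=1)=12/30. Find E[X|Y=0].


P(Y=0) = 11/30
E[X|Y=0] = (0*10 + 1*1)/11 = 1/11

1/11


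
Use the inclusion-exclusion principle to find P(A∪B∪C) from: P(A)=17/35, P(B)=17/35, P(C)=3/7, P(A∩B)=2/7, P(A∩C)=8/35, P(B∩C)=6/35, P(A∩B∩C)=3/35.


P(A∪B∪C) = P(A)+P(B)+P(C) - P(AB)-P(AC)-P(BC) + P(ABC)
= 17/35+17/35+3/7 - 2/7-8/35-6/35 + 3/35
= 4/5

4/5


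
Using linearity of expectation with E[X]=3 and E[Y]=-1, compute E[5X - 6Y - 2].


E[5X - 6Y - 2] = 5*E[X] - 6*E[Y] - 2
= (5)*(3) + (-6)*(-1) + (-2)
= 15 + 6 - 2 = 19

19


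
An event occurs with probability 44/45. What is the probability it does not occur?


P(A') = 1 - P(A) = 1 - 44/45 = 1/45

1/45


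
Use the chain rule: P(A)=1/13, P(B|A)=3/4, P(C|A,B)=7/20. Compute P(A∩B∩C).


P(A∩B∩C) = P(A) * P(B|A) * P(C|A∩B)
= 1/13 * 3/4 * 7/20
= 3/52 * 7/20 = 21/1040

21/1040


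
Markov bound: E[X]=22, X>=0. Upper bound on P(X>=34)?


Markov: P(X >= a) <= E[X]/a
P(X >= 34) <= 22/34 = 11/17

11/17


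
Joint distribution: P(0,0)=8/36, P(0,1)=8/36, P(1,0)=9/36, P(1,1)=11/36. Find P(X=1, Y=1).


Read from table: P(X=1, Y=1) = 11/36

11/36


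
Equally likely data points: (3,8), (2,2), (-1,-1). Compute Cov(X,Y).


E[X]=4/3, E[Y]=3, E[XY]=29/3
Cov(X,Y) = E[XY] - E[X]E[Y] = 29/3 - 4/3*3 = 17/3

17/3


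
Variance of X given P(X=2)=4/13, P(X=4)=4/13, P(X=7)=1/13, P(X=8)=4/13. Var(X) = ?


E[X] = 63/13, E[X^2] = 385/13
Var(X) = E[X^2] - (E[X])^2 = 385/13 - (63/13)^2 = 1036/169

1036/169


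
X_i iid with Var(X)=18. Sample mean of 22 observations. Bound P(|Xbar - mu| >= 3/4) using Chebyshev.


Var(Xbar) = Var(X)/n = 18/22
Chebyshev: P(|Xbar-mu| >= 3/4) <= Var(Xbar)/(3/4)^2 = (9/11)/(9/16) = 16/11
Bound exceeds 1, so trivial bound: 1

1


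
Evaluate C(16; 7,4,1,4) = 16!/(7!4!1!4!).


16! = 20922789888000
Denominator: 7!=5040 * 4!=24 * 1!=1 * 4!=24
Coefficient = 20922789888000 / 2903040 = 7207200

7207200


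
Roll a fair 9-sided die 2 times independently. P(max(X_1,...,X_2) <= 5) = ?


P(max <= 5) = P(all X_i <= 5) = (P(X_1 <= 5))^2
= (5/9)^2 = 25/81

25/81


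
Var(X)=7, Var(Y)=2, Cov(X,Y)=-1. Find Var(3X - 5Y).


Var(3X - 5Y) = 3^2*Var(X) + (-5)^2*Var(Y) + 2*3*(-5)*Cov(X,Y)
= 9*7 + 25*2 - 30*(-1)
= 63 + 50 + 30 = 143

143


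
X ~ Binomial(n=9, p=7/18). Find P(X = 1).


P(X=1) = C(9,1) * p^1 * (1-p)^8
= 9 * 7/18 * 214358881/11019960576
= 1500512167/22039921152

1500512167/22039921152


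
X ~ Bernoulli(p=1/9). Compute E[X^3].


For Bernoulli: X in {0,1}
E[X^3] = 0^3*(1-1/9) + 1^3*1/9 = 1/9

1/9


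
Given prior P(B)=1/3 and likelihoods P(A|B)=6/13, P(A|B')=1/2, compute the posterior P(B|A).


P(A) = P(A|B)P(B) + P(A|B')P(B') = 6/13*1/3 + 1/2*2/3 = 19/39
P(B|A) = P(A|B)P(B)/P(A) = (2/13)/(19/39) = 6/19

6/19


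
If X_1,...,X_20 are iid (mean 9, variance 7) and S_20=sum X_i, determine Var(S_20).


By independence, Var(S_n) = n*Var(X_1) = 20*7 = 140

140


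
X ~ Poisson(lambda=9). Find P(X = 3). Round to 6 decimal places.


P(X=3) = e^(-9) * 9^3 / 3!
≈ 0.0001234098041 * 729 / 6
≈ 0.014994

0.014994


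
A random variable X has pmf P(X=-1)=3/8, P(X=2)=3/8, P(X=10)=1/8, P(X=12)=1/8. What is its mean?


E[X] = sum(x * P(x))
= -1*3/8 + 2*3/8 + 10*1/8 + 12*1/8
= 25/8

25/8


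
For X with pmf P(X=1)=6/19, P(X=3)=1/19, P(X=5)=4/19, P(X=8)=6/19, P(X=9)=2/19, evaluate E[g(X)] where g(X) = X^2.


E[X^2] = sum(g(x)*P(x))
= 1*6/19 + 9*1/19 + 25*4/19 + 64*6/19 + 81*2/19
= 661/19

661/19


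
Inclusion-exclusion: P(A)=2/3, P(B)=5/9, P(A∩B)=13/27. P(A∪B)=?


P(A∪B) = P(A) + P(B) - P(A∩B)
= 2/3 + 5/9 - 13/27 = 20/27

20/27


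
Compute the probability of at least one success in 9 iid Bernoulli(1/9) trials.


P(at least one) = 1 - P(none)
P(none) = (1 - 1/9)^9 = (8/9)^9 = 134217728/387420489
P(at least one) = 1 - 134217728/387420489 = 253202761/387420489

253202761/387420489


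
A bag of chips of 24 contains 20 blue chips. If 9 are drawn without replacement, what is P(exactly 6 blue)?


P(X=6) = C(20,6)*C(4,3) / C(24,9)
= 38760*4 / 1307504
= 155040/1307504 = 30/253

30/253


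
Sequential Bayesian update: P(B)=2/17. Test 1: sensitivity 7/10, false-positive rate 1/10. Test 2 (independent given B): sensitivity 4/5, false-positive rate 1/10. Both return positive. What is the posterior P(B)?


After test 1: P(+) = 7/10*2/17 + 1/10*15/17 = 29/170
P(B|+) = (7/85)/(29/170) = 14/29
After test 2 (use post1 as new prior): P(+) = 4/5*14/29 + 1/10*15/29 = 127/290
P(B|+,+) = (56/145)/(127/290) = 112/127

112/127


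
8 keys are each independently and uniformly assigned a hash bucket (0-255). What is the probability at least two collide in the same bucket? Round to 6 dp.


P(all different) = prod((256-i)/256 for i=0..7) = 0.895423
P(at least one match) = 1 - 0.895423 = 0.104577

0.104577


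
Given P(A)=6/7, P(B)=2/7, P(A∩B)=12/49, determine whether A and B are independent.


P(A)*P(B) = 6/7*2/7 = 12/49
P(A∩B) = 12/49, which equals P(A)P(B), so independent

Yes, A and B are independent


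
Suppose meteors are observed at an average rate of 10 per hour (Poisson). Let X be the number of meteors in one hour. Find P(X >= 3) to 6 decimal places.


P(X>=3) = 1 - P(X<=2) = 1 - (e^(-10)*10^0/0! + e^(-10)*10^1/1! + e^(-10)*10^2/2!)
≈ 1 - (0.0000453999 + 0.0004539993 + 0.0022699965)
= 1 - 0.0027693957 = 0.9972306043
≈ 0.997231

0.997231


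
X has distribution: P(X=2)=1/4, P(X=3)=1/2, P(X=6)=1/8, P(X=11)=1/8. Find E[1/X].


E[1/X] = sum(g(x)*P(x))
= 1/2*1/4 + 1/3*1/2 + 1/6*1/8 + 1/11*1/8
= 57/176

57/176


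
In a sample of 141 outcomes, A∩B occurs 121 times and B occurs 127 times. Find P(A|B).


P(A|B) = P(A∩B)/P(B) = (121/141)/(127/141) = 121/127

121/127


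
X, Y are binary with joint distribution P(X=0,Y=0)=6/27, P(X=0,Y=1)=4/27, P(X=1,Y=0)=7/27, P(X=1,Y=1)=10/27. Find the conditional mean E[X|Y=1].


P(Y=1) = 14/27
E[X|Y=1] = (0*4 + 1*10)/14 = 10/14 = 5/7

5/7


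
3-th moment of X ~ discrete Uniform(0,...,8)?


E[X^3] = (1/9) * sum(x^3 for x=0..8)
= 1296/9 = 144

144


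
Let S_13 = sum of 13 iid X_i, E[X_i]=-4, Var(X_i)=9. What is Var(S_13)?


By independence, Var(S_n) = n*Var(X_1) = 13*9 = 117

117


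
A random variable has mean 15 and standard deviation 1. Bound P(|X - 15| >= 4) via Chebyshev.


k = 4/1 = 4
Chebyshev: P(|X-mu| >= k*sigma) <= 1/k^2 = 1/4^2 = 1/16

1/16


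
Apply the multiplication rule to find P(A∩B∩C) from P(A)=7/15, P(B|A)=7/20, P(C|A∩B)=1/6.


P(A∩B∩C) = P(A) * P(B|A) * P(C|A∩B)
= 7/15 * 7/20 * 1/6
= 49/300 * 1/6 = 49/1800

49/1800


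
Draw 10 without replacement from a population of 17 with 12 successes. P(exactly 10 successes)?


P(X=10) = C(12,10)*C(5,0) / C(17,10)
= 66*1 / 19448
= 66/19448 = 3/884

3/884


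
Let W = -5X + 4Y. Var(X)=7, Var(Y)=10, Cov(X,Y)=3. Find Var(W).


Var(-5X + 4Y) = (-5)^2*Var(X) + 4^2*Var(Y) + 2*(-5)*4*Cov(X,Y)
= 25*7 + 16*10 - 40*3
= 175 + 160 - 120 = 215

215


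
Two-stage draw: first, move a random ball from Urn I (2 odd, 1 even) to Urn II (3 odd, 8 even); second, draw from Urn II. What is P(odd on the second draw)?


P(transfer odd) = 2/3; P(transfer even) = 1/3
If odd transferred: Urn II has 4 odd of 12, so P(odd|odd moved) = 1/3
If even transferred: Urn II has 3 odd of 12, so P(odd|even moved) = 1/4
By total probability: P(odd) = 2/3*1/3 + 1/3*1/4 = 11/36

11/36


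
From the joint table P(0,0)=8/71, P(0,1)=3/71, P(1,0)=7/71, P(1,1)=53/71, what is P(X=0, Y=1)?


Read from table: P(X=0, Y=1) = 3/71

3/71


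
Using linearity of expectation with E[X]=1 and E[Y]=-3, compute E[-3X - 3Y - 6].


E[-3X - 3Y - 6] = -3*E[X] - 3*E[Y] - 6
= (-3)*(1) + (-3)*(-3) + (-6)
= -3 + 9 - 6 = 0

0


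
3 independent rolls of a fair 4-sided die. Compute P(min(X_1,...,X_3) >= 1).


P(min >= 1) = P(all X_i >= 1) = (P(X_1 >= 1))^3
= (4/4)^3 = 1^3 = 1

1


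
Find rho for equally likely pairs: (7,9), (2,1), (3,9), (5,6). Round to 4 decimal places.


Cov(X,Y) = 3.9375, Var(X) = 3.6875, Var(Y) = 10.6875
rho = Cov/(sqrt(VarX)*sqrt(VarY)) = 0.6272

0.6272


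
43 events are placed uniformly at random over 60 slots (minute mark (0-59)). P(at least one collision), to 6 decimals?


P(all different) = prod((60-i)/60 for i=0..42) = 0.000000
P(at least one match) = 1 - 0.000000 = 1.000000

1.000000


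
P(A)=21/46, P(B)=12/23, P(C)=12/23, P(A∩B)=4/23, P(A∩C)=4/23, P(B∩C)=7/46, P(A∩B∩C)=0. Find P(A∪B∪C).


P(A∪B∪C) = P(A)+P(B)+P(C) - P(AB)-P(AC)-P(BC) + P(ABC)
= 21/46+12/23+12/23 - 4/23-4/23-7/46 + 0
= 1

1


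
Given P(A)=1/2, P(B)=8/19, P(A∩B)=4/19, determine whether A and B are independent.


P(A)*P(B) = 1/2*8/19 = 4/19
P(A∩B) = 4/19, which equals P(A)P(B), so independent

Yes, A and B are independent


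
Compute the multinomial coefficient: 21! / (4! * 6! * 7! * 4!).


21! = 51090942171709440000
Denominator: 4!=24 * 6!=720 * 7!=5040 * 4!=24
Coefficient = 51090942171709440000 / 2090188800 = 24443218800

24443218800


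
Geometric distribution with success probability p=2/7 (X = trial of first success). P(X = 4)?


P(X=4) = (1-p)^3 * p = (5/7)^3 * 2/7
= 125/343 * 2/7 = 250/2401

250/2401


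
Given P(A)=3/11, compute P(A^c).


P(A') = 1 - P(A) = 1 - 3/11 = 8/11

8/11


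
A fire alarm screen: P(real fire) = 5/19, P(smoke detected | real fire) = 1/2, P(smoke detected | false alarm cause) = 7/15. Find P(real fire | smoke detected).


P(A) = P(A|B)P(B) + P(A|B')P(B') = 1/2*5/19 + 7/15*14/19 = 271/570
P(B|A) = P(A|B)P(B)/P(A) = (5/38)/(271/570) = 75/271

75/271


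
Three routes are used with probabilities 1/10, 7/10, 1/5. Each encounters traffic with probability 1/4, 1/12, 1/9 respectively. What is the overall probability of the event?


P(A) = P(A|B1)P(B1) + P(A|B2)P(B2) + P(A|B3)P(B3)
= 1/4*1/10 + 1/12*7/10 + 1/9*1/5
= 1/40 + 7/120 + 1/45 = 19/180

19/180


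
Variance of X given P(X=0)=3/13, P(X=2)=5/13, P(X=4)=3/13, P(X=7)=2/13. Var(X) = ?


E[X] = 36/13, E[X^2] = 166/13
Var(X) = E[X^2] - (E[X])^2 = 166/13 - (36/13)^2 = 862/169

862/169


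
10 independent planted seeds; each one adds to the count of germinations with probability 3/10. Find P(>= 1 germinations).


P(at least one) = 1 - P(none)
P(none) = (1 - 3/10)^10 = (7/10)^10 = 282475249/10000000000
P(at least one) = 1 - 282475249/10000000000 = 9717524751/10000000000

9717524751/10000000000


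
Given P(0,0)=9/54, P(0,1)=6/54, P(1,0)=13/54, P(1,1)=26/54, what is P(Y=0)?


P(Y=0) = P(0,0)+P(1,0) = 9/54 + 13/54 = 22/54 = 11/27

11/27


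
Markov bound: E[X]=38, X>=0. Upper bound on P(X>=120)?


Markov: P(X >= a) <= E[X]/a
P(X >= 120) <= 38/120 = 19/60

19/60


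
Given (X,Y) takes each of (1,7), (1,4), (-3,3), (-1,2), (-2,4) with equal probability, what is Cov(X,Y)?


E[X]=-4/5, E[Y]=4, E[XY]=-8/5
Cov(X,Y) = E[XY] - E[X]E[Y] = -8/5 + 4/5*4 = 8/5

8/5


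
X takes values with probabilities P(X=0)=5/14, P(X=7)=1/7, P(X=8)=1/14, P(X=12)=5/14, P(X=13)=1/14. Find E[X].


E[X] = sum(x * P(x))
= 0*5/14 + 7*1/7 + 8*1/14 + 12*5/14 + 13*1/14
= 95/14

95/14


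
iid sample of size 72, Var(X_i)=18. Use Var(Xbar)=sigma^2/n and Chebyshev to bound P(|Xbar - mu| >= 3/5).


Var(Xbar) = Var(X)/n = 18/72
Chebyshev: P(|Xbar-mu| >= 3/5) <= Var(Xbar)/(3/5)^2 = (1/4)/(9/25) = 25/36

25/36


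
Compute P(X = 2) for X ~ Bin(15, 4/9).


P(X=2) = C(15,2) * p^2 * (1-p)^13
= 105 * 16/81 * 1220703125/2541865828329
= 683593750000/68630377364883

683593750000/68630377364883


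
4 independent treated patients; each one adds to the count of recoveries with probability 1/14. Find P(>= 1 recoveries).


P(at least one) = 1 - P(none)
P(none) = (1 - 1/14)^4 = (13/14)^4 = 28561/38416
P(at least one) = 1 - 28561/38416 = 9855/38416

9855/38416


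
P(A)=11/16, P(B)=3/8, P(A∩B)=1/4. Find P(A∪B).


P(A∪B) = P(A) + P(B) - P(A∩B)
= 11/16 + 3/8 - 1/4 = 13/16

13/16


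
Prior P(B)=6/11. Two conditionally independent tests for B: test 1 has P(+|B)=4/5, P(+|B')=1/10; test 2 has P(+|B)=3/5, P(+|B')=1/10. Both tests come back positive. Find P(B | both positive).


After test 1: P(+) = 4/5*6/11 + 1/10*5/11 = 53/110
P(B|+) = (24/55)/(53/110) = 48/53
After test 2 (use post1 as new prior): P(+) = 3/5*48/53 + 1/10*5/53 = 293/530
P(B|+,+) = (144/265)/(293/530) = 288/293

288/293


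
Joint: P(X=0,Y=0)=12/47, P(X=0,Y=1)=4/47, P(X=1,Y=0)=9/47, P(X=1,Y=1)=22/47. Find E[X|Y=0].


P(Y=0) = 21/47
E[X|Y=0] = (0*12 + 1*9)/21 = 9/21 = 3/7

3/7


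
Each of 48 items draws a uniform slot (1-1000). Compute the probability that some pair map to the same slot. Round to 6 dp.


P(all different) = prod((1000-i)/1000 for i=0..47) = 0.317812
P(at least one match) = 1 - 0.317812 = 0.682188

0.682188


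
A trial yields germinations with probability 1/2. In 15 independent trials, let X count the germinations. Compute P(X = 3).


P(X=3) = C(15,3) * p^3 * (1-p)^12
= 455 * 1/8 * 1/4096
= 455/32768

455/32768


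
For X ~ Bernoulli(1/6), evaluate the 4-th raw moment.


For Bernoulli: X in {0,1}
E[X^4] = 0^4*(1-1/6) + 1^4*1/6 = 1/6

1/6


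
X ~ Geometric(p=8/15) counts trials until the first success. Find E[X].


For geometric (trials until first success), E[X] = 1/p = 1/(8/15) = 15/8

15/8


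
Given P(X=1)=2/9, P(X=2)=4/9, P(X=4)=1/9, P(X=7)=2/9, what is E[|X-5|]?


E[|X-5|] = sum(g(x)*P(x))
= 4*2/9 + 3*4/9 + 1*1/9 + 2*2/9
= 25/9

25/9


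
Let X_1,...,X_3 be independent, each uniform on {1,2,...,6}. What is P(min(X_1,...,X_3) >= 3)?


P(min >= 3) = P(all X_i >= 3) = (P(X_1 >= 3))^3
= (4/6)^3 = (2/3)^3 = 8/27

8/27


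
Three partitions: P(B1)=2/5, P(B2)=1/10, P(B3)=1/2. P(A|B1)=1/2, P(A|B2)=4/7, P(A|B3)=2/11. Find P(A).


P(A) = P(A|B1)P(B1) + P(A|B2)P(B2) + P(A|B3)P(B3)
= 1/2*2/5 + 4/7*1/10 + 2/11*1/2
= 1/5 + 2/35 + 1/11 = 134/385

134/385


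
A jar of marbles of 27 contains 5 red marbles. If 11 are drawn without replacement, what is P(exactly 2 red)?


P(X=2) = C(5,2)*C(22,9) / C(27,11)
= 10*497420 / 13037895
= 4974200/13037895 = 3080/8073

3080/8073


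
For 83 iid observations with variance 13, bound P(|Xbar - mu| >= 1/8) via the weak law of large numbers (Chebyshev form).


Var(Xbar) = Var(X)/n = 13/83
Chebyshev: P(|Xbar-mu| >= 1/8) <= Var(Xbar)/(1/8)^2 = (13/83)/(1/64) = 832/83
Bound exceeds 1, so trivial bound: 1

1


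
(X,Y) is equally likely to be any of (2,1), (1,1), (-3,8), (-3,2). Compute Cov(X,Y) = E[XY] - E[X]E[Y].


E[X]=-3/4, E[Y]=3, E[XY]=-27/4
Cov(X,Y) = E[XY] - E[X]E[Y] = -27/4 + 3/4*3 = -9/2

-9/2


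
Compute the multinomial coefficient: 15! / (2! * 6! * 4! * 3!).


15! = 1307674368000
Denominator: 2!=2 * 6!=720 * 4!=24 * 3!=6
Coefficient = 1307674368000 / 207360 = 6306300

6306300


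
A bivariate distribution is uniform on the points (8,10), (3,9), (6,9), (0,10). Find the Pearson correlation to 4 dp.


Cov(X,Y) = -0.1250, Var(X) = 9.1875, Var(Y) = 0.2500
rho = Cov/(sqrt(VarX)*sqrt(VarY)) = -0.0825

-0.0825


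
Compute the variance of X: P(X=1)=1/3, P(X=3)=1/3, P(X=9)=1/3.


E[X] = 13/3, E[X^2] = 91/3
Var(X) = E[X^2] - (E[X])^2 = 91/3 - (13/3)^2 = 104/9

104/9


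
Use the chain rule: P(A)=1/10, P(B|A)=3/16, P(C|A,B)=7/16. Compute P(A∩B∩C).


P(A∩B∩C) = P(A) * P(B|A) * P(C|A∩B)
= 1/10 * 3/16 * 7/16
= 3/160 * 7/16 = 21/2560

21/2560


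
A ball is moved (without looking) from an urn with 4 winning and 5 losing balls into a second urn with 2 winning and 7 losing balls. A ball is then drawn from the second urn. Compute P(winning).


P(transfer winning) = 4/9; P(transfer losing) = 5/9
If winning transferred: Urn II has 3 winning of 10, so P(winning|winning moved) = 3/10
If losing transferred: Urn II has 2 winning of 10, so P(winning|losing moved) = 1/5
By total probability: P(winning) = 4/9*3/10 + 5/9*1/5 = 11/45

11/45


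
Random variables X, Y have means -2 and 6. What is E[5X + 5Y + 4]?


E[5X + 5Y + 4] = 5*E[X] + 5*E[Y] + 4
= (5)*(-2) + (5)*(6) + (4)
= -10 + 30 + 4 = 24

24


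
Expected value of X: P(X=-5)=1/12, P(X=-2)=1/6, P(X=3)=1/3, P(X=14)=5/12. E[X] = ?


E[X] = sum(x * P(x))
= -5*1/12 - 2*1/6 + 3*1/3 + 14*5/12
= 73/12

73/12


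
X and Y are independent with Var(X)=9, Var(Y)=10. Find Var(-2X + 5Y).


Independence => Cov(X,Y)=0
Var(-2X + 5Y) = (-2)^2*Var(X) + 5^2*Var(Y)
= 4*9 + 25*10 = 286

286


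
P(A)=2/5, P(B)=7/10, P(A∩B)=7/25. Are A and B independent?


P(A)*P(B) = 2/5*7/10 = 7/25
P(A∩B) = 7/25, which equals P(A)P(B), so independent

Yes, A and B are independent


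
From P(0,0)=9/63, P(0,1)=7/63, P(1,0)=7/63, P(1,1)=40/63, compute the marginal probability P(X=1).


P(X=1) = P(1,0)+P(1,1) = 7/63 + 40/63 = 47/63

47/63


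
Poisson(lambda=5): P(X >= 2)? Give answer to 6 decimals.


P(X>=2) = 1 - P(X<=1) = 1 - (e^(-5)*5^0/0! + e^(-5)*5^1/1!)
≈ 1 - (0.0067379470 + 0.0336897350)
= 1 - 0.0404276820 = 0.9595723180
≈ 0.959572

0.959572


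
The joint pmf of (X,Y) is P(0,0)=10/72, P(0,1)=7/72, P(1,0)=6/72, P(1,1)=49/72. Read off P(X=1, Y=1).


Read from table: P(X=1, Y=1) = 49/72

49/72


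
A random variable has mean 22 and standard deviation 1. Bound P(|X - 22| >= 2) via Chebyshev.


k = 2/1 = 2
Chebyshev: P(|X-mu| >= k*sigma) <= 1/k^2 = 1/2^2 = 1/4

1/4


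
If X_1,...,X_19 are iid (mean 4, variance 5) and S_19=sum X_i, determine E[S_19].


E[S_n] = n*E[X_1] = 19*4 = 76

76


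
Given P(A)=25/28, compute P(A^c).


P(A') = 1 - P(A) = 1 - 25/28 = 3/28

3/28


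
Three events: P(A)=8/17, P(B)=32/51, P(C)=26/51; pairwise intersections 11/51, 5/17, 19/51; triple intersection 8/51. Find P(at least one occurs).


P(A∪B∪C) = P(A)+P(B)+P(C) - P(AB)-P(AC)-P(BC) + P(ABC)
= 8/17+32/51+26/51 - 11/51-5/17-19/51 + 8/51
= 15/17

15/17


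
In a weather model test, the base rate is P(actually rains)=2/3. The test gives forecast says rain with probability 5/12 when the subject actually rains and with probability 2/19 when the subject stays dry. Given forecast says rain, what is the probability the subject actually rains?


P(A) = P(A|B)P(B) + P(A|B')P(B') = 5/12*2/3 + 2/19*1/3 = 107/342
P(B|A) = P(A|B)P(B)/P(A) = (5/18)/(107/342) = 95/107

95/107


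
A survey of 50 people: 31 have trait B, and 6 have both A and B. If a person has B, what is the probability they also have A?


P(A|B) = P(A∩B)/P(B) = (6/50)/(31/50) = 6/31

6/31


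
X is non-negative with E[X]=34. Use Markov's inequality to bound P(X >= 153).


Markov: P(X >= a) <= E[X]/a
P(X >= 153) <= 34/153 = 2/9

2/9


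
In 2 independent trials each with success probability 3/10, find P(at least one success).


P(at least one) = 1 - P(none)
P(none) = (1 - 3/10)^2 = (7/10)^2 = 49/100
P(at least one) = 1 - 49/100 = 51/100

51/100


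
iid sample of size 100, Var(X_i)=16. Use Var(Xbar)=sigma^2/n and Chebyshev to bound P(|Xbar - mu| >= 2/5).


Var(Xbar) = Var(X)/n = 16/100
Chebyshev: P(|Xbar-mu| >= 2/5) <= Var(Xbar)/(2/5)^2 = (4/25)/(4/25) = 1

1
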